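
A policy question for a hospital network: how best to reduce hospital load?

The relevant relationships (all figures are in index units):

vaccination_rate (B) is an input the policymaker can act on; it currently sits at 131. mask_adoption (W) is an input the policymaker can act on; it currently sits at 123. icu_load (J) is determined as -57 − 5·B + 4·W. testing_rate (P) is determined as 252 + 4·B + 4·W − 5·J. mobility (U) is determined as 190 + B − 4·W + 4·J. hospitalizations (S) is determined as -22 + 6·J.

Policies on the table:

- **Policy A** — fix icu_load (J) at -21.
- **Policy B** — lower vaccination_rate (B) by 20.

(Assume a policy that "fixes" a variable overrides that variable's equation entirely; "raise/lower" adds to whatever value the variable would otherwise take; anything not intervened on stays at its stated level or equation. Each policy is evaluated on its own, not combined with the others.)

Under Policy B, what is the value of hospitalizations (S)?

Policy B (B − 20):
  B = 131 − 20 = 111
  W = 123
  J = -57 − 5·111 + 4·123 = -120
  S = -22 + 6·(-120) = -742

-742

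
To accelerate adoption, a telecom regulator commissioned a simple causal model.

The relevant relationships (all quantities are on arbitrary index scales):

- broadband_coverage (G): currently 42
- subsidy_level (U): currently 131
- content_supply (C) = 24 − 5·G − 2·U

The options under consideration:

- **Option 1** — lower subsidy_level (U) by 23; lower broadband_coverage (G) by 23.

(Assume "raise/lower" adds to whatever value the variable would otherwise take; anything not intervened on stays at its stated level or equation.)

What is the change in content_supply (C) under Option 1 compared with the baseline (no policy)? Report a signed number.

161

Baseline:
  G = 42
  U = 131
  C = 24 − 5·42 − 2·131 = -448
Option 1 (U − 23, G − 23):
  G = 42 − 23 = 19
  U = 131 − 23 = 108
  C = 24 − 5·19 − 2·108 = -287
Change in C: -287 − (-448) = 161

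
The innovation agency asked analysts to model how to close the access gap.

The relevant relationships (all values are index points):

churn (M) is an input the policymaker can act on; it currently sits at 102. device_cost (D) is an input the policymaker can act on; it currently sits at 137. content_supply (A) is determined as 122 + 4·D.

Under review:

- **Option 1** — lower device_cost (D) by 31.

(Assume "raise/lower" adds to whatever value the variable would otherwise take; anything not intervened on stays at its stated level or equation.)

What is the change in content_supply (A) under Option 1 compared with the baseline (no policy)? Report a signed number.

Baseline:
  D = 137
  A = 122 + 4·137 = 670
Option 1 (D − 31):
  D = 137 − 31 = 106
  A = 122 + 4·106 = 546
Change in A: 546 − 670 = -124

-124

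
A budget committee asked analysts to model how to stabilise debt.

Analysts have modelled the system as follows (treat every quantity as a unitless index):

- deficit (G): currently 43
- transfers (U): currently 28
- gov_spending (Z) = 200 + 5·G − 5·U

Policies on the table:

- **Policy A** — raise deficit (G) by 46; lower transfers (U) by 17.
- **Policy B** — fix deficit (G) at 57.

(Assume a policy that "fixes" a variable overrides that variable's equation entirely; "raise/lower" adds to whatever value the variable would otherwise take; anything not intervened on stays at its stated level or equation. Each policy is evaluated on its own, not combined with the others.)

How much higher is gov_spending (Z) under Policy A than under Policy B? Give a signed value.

Policy A (G + 46, U − 17):
  G = 43 + 46 = 89
  U = 28 − 17 = 11
  Z = 200 + 5·89 − 5·11 = 590
Policy B (G := 57):
  G = 57
  U = 28
  Z = 200 + 5·57 − 5·28 = 345
Z: 590 − 345 = 245

245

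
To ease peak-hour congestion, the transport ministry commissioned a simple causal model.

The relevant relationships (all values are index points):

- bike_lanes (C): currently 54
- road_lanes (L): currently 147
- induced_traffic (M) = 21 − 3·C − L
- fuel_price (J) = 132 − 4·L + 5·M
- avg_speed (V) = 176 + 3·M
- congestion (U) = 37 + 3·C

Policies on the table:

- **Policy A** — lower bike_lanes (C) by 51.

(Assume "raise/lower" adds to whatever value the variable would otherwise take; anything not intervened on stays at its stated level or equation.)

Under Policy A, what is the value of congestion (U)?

Policy A (C − 51):
  C = 54 − 51 = 3
  U = 37 + 3·3 = 46

46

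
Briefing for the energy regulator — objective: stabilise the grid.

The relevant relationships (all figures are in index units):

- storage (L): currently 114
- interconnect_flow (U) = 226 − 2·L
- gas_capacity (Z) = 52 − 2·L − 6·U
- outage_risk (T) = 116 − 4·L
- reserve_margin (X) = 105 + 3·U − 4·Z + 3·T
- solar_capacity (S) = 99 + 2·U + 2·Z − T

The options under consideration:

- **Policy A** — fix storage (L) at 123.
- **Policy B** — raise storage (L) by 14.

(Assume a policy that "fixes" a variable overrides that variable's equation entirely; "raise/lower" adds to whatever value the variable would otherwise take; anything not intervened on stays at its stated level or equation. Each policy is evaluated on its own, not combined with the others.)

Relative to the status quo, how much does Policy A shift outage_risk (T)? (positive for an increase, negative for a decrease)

-36

Baseline:
  L = 114
  T = 116 − 4·114 = -340
Policy A (L := 123):
  L = 123
  T = 116 − 4·123 = -376
Change in T: -376 − (-340) = -36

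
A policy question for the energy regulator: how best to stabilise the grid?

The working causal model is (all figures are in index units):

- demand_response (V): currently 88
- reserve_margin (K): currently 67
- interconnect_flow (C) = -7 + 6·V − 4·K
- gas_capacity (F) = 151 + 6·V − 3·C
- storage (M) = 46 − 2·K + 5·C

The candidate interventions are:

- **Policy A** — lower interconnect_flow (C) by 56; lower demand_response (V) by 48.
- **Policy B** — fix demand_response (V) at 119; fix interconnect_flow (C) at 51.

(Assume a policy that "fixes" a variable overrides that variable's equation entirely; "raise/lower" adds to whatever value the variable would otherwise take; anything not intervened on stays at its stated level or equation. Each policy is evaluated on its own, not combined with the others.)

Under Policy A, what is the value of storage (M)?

Policy A (C − 56, V − 48):
  V = 88 − 48 = 40
  K = 67
  C = -7 + 6·40 − 4·67 (−56 from intervention) = -91
  M = 46 − 2·67 + 5·(-91) = -543

-543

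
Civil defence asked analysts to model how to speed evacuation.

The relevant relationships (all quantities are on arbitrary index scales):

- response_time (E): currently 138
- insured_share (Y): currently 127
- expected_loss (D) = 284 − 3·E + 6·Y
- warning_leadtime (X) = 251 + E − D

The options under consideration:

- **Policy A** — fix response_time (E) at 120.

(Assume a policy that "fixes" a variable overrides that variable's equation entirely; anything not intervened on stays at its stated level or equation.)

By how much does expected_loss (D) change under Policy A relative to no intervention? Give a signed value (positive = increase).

Baseline:
  E = 138
  Y = 127
  D = 284 − 3·138 + 6·127 = 632
Policy A (E := 120):
  E = 120
  Y = 127
  D = 284 − 3·120 + 6·127 = 686
Change in D: 686 − 632 = 54

54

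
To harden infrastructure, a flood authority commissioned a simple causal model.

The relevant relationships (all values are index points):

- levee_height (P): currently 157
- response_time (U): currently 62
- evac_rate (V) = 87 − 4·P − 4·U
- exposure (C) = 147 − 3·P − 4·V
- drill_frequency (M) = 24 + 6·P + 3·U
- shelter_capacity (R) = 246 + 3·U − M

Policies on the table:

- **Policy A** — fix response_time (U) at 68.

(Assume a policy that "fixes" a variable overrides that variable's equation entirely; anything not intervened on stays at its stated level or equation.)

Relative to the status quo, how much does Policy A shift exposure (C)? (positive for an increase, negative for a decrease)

Baseline:
  P = 157
  U = 62
  V = 87 − 4·157 − 4·62 = -789
  C = 147 − 3·157 − 4·(-789) = 2832
Policy A (U := 68):
  P = 157
  U = 68
  V = 87 − 4·157 − 4·68 = -813
  C = 147 − 3·157 − 4·(-813) = 2928
Change in C: 2928 − 2832 = 96

96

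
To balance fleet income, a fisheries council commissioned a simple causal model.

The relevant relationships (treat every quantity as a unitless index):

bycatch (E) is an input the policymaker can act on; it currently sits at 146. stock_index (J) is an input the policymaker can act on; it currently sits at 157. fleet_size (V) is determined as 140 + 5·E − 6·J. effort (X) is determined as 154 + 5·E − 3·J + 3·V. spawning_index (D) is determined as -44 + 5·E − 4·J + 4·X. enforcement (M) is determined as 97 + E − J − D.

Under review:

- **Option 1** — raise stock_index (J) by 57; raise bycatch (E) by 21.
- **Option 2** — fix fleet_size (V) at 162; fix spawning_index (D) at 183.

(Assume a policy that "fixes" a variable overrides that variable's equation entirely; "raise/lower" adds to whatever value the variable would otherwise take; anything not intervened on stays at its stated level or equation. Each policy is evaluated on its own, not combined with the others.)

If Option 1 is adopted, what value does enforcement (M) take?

Option 1 (J + 57, E + 21):
  E = 146 + 21 = 167
  J = 157 + 57 = 214
  V = 140 + 5·167 − 6·214 = -309
  X = 154 + 5·167 − 3·214 + 3·(-309) = -580
  D = -44 + 5·167 − 4·214 + 4·(-580) = -2385
  M = 97 + 167 − 214 − (-2385) = 2435

2435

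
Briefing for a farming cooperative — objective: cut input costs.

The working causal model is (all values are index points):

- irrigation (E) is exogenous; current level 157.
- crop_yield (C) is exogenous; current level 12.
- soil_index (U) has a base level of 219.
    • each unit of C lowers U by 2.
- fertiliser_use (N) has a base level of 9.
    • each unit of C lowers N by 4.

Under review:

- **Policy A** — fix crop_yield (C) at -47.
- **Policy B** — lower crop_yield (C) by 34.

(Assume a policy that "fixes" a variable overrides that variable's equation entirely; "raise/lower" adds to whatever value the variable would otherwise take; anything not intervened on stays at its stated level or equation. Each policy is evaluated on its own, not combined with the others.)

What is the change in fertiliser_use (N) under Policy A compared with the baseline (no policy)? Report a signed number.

236

Baseline:
  C = 12
  N = 9 − 4·12 = -39
Policy A (C := -47):
  C = -47
  N = 9 − 4·(-47) = 197
Change in N: 197 − (-39) = 236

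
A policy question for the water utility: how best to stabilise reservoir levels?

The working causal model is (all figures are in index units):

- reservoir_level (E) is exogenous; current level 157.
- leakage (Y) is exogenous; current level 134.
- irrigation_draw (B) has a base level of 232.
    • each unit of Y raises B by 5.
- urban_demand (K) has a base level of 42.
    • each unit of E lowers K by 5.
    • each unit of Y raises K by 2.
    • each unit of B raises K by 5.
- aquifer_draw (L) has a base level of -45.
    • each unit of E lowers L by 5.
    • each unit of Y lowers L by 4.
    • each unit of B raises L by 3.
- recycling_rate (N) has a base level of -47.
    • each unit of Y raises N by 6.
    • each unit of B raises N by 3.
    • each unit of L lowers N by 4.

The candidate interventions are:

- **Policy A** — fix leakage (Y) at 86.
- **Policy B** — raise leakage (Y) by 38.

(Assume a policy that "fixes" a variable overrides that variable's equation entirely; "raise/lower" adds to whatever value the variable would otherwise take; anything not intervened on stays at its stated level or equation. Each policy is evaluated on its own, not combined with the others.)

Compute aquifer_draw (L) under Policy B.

Policy B (Y + 38):
  E = 157
  Y = 134 + 38 = 172
  B = 232 + 5·172 = 1092
  L = -45 − 5·157 − 4·172 + 3·1092 = 1758

1758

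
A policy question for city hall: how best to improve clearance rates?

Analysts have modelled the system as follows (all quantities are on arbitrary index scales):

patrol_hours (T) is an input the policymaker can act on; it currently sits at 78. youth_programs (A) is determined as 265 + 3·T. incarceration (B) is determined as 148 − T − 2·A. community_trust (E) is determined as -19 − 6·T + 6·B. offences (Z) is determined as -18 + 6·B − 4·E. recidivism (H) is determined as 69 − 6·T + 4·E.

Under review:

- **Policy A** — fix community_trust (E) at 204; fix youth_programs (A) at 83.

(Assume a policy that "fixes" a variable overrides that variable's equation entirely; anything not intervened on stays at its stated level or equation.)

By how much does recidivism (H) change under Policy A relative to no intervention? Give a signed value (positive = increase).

25036

Baseline:
  T = 78
  A = 265 + 3·78 = 499
  B = 148 − 78 − 2·499 = -928
  E = -19 − 6·78 + 6·(-928) = -6055
  H = 69 − 6·78 + 4·(-6055) = -24619
Policy A (E := 204, A := 83):
  T = 78
  A = 83
  B = 148 − 78 − 2·83 = -96
  E = 204
  H = 69 − 6·78 + 4·204 = 417
Change in H: 417 − (-24619) = 25036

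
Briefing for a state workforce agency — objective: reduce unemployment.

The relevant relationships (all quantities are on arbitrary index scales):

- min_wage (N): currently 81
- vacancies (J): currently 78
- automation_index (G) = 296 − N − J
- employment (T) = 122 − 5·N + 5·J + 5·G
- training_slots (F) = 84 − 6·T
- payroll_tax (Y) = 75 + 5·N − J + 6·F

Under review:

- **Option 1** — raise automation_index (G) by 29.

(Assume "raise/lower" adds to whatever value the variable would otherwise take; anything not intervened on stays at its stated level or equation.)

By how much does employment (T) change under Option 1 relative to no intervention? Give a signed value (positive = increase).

145

Baseline:
  N = 81
  J = 78
  G = 296 − 81 − 78 = 137
  T = 122 − 5·81 + 5·78 + 5·137 = 792
Option 1 (G + 29):
  N = 81
  J = 78
  G = 296 − 81 − 78 (+29 from intervention) = 166
  T = 122 − 5·81 + 5·78 + 5·166 = 937
Change in T: 937 − 792 = 145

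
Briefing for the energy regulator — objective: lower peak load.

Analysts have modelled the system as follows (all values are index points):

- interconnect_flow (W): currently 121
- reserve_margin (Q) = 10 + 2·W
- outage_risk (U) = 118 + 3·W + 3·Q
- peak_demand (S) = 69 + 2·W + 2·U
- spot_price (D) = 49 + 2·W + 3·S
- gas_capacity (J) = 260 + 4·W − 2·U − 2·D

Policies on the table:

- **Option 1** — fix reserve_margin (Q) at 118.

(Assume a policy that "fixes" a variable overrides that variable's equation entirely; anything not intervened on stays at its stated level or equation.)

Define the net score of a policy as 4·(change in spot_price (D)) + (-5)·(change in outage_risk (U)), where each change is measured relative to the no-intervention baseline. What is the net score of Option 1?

-7638

Baseline:
  W = 121
  Q = 10 + 2·121 = 252
  U = 118 + 3·121 + 3·252 = 1237
  S = 69 + 2·121 + 2·1237 = 2785
  D = 49 + 2·121 + 3·2785 = 8646
Option 1 (Q := 118):
  W = 121
  Q = 118
  U = 118 + 3·121 + 3·118 = 835
  S = 69 + 2·121 + 2·835 = 1981
  D = 49 + 2·121 + 3·1981 = 6234
ΔD = 6234 − 8646 = -2412; ΔU = 835 − 1237 = -402
Score = 4·(-2412) + (-5)·(-402) = -7638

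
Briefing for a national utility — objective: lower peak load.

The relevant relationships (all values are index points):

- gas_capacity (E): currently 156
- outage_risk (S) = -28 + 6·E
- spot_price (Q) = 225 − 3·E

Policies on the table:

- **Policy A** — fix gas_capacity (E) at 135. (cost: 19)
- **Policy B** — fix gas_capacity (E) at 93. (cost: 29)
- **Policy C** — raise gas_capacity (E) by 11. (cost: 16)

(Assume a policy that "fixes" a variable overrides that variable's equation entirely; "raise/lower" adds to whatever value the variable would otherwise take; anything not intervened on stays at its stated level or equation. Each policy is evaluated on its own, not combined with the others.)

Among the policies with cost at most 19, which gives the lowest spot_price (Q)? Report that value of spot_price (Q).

-276

Policy A (E := 135):
  E = 135
  Q = 225 − 3·135 = -180
Policy C (E + 11):
  E = 156 + 11 = 167
  Q = 225 − 3·167 = -276
Comparing — Policy A: Q=-180, Policy C: Q=-276. Lowest is -276 (Policy C).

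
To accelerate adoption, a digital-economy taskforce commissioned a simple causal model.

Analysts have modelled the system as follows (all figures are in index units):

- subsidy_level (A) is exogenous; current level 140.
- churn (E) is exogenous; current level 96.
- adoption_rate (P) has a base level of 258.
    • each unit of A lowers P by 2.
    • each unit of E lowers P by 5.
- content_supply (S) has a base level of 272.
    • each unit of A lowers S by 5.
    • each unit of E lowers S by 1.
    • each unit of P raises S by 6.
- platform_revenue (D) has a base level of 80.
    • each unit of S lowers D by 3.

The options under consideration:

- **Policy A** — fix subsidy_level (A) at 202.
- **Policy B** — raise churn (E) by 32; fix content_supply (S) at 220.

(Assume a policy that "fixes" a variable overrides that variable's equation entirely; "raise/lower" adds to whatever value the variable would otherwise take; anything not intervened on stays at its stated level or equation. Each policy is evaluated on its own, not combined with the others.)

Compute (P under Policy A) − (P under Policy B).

Policy A (A := 202):
  A = 202
  E = 96
  P = 258 − 2·202 − 5·96 = -626
Policy B (E + 32, S := 220):
  A = 140
  E = 96 + 32 = 128
  P = 258 − 2·140 − 5·128 = -662
P: -626 − (-662) = 36

36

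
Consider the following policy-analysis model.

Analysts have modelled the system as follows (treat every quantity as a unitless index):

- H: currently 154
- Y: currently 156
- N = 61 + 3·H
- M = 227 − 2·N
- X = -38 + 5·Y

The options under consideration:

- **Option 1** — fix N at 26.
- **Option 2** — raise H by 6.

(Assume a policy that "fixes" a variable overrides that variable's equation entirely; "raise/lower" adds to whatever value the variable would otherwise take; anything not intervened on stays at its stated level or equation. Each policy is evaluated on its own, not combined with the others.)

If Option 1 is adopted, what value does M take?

175

Option 1 (N := 26):
  H = 154
  N = 26
  M = 227 − 2·26 = 175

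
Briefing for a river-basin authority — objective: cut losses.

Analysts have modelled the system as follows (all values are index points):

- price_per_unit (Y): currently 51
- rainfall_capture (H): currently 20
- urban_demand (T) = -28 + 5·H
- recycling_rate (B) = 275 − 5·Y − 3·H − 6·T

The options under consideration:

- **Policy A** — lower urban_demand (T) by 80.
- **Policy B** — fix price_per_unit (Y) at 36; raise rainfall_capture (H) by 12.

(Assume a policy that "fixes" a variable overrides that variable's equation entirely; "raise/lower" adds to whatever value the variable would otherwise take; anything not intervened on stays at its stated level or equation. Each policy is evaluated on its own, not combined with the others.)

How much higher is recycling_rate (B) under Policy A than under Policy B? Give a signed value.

Policy A (T − 80):
  Y = 51
  H = 20
  T = -28 + 5·20 (−80 from intervention) = -8
  B = 275 − 5·51 − 3·20 − 6·(-8) = 8
Policy B (Y := 36, H + 12):
  Y = 36
  H = 20 + 12 = 32
  T = -28 + 5·32 = 132
  B = 275 − 5·36 − 3·32 − 6·132 = -793
B: 8 − (-793) = 801

801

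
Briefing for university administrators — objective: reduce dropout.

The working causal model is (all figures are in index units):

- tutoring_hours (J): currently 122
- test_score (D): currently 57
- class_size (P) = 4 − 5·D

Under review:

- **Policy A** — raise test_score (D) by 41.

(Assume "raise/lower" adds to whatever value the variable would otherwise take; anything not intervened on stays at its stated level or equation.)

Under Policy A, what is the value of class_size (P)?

-486

Policy A (D + 41):
  D = 57 + 41 = 98
  P = 4 − 5·98 = -486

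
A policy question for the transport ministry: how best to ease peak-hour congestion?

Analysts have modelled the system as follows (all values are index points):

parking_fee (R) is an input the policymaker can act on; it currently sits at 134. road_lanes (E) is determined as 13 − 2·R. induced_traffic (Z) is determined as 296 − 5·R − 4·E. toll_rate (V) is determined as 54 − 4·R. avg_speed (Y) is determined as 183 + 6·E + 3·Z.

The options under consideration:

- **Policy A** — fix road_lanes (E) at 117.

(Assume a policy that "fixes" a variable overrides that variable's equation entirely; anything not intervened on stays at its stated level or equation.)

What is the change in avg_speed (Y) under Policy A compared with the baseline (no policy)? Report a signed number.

Baseline:
  R = 134
  E = 13 − 2·134 = -255
  Z = 296 − 5·134 − 4·(-255) = 646
  Y = 183 + 6·(-255) + 3·646 = 591
Policy A (E := 117):
  R = 134
  E = 117
  Z = 296 − 5·134 − 4·117 = -842
  Y = 183 + 6·117 + 3·(-842) = -1641
Change in Y: -1641 − 591 = -2232

-2232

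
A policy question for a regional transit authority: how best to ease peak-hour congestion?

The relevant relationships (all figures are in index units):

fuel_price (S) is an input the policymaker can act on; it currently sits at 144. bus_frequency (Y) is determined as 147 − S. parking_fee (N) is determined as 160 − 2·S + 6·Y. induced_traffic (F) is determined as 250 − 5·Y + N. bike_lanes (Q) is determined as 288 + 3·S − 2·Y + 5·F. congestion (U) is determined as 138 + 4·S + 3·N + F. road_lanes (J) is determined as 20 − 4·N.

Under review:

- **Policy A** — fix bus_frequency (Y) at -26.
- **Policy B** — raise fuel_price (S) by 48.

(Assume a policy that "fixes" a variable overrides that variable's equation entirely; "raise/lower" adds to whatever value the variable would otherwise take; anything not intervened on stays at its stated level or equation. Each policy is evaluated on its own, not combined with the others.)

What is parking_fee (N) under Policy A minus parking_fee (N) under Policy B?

Policy A (Y := -26):
  S = 144
  Y = -26
  N = 160 − 2·144 + 6·(-26) = -284
Policy B (S + 48):
  S = 144 + 48 = 192
  Y = 147 − 192 = -45
  N = 160 − 2·192 + 6·(-45) = -494
N: -284 − (-494) = 210

210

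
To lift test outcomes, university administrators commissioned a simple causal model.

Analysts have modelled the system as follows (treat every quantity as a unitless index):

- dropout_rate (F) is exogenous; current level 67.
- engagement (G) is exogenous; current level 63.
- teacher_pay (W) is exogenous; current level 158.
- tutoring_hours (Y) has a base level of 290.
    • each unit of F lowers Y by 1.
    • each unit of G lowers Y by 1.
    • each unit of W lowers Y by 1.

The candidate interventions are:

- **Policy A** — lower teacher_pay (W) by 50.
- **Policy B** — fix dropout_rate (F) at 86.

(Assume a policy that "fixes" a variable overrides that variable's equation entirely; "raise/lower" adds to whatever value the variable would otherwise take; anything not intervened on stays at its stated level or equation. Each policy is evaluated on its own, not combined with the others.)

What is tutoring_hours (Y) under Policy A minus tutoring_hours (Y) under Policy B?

Policy A (W − 50):
  F = 67
  G = 63
  W = 158 − 50 = 108
  Y = 290 − 67 − 63 − 108 = 52
Policy B (F := 86):
  F = 86
  G = 63
  W = 158
  Y = 290 − 86 − 63 − 158 = -17
Y: 52 − (-17) = 69

69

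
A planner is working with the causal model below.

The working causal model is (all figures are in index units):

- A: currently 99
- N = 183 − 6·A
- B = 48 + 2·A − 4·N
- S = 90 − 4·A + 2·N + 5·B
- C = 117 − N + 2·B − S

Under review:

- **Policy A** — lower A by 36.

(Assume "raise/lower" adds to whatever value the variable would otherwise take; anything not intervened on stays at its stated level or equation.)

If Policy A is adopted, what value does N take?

-195

Policy A (A − 36):
  A = 99 − 36 = 63
  N = 183 − 6·63 = -195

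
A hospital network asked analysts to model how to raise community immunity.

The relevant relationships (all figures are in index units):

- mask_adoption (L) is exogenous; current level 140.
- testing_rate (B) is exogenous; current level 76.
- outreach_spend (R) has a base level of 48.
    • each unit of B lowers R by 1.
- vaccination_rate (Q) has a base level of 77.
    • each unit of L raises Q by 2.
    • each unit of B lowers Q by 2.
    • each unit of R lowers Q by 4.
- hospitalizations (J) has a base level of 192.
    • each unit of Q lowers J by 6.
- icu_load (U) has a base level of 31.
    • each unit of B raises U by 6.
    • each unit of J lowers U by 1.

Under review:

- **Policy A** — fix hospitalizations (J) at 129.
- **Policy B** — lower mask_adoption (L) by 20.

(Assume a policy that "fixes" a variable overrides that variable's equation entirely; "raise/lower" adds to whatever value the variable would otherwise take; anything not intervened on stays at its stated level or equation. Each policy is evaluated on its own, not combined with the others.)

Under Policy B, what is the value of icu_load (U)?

1957

Policy B (L − 20):
  L = 140 − 20 = 120
  B = 76
  R = 48 − 76 = -28
  Q = 77 + 2·120 − 2·76 − 4·(-28) = 277
  J = 192 − 6·277 = -1470
  U = 31 + 6·76 − (-1470) = 1957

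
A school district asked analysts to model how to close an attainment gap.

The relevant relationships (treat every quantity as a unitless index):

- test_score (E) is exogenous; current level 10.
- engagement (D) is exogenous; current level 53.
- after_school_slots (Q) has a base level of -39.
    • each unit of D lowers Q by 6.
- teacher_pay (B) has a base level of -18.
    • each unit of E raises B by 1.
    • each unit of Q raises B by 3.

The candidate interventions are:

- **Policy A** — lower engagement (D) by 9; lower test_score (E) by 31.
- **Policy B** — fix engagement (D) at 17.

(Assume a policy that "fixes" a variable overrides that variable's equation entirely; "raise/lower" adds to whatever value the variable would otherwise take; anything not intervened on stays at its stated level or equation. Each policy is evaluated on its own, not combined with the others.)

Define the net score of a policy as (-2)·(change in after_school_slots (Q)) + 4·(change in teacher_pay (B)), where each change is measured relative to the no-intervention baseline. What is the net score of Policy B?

2160

Baseline:
  E = 10
  D = 53
  Q = -39 − 6·53 = -357
  B = -18 + 10 + 3·(-357) = -1079
Policy B (D := 17):
  E = 10
  D = 17
  Q = -39 − 6·17 = -141
  B = -18 + 10 + 3·(-141) = -431
ΔQ = -141 − (-357) = 216; ΔB = -431 − (-1079) = 648
Score = (-2)·216 + 4·648 = 2160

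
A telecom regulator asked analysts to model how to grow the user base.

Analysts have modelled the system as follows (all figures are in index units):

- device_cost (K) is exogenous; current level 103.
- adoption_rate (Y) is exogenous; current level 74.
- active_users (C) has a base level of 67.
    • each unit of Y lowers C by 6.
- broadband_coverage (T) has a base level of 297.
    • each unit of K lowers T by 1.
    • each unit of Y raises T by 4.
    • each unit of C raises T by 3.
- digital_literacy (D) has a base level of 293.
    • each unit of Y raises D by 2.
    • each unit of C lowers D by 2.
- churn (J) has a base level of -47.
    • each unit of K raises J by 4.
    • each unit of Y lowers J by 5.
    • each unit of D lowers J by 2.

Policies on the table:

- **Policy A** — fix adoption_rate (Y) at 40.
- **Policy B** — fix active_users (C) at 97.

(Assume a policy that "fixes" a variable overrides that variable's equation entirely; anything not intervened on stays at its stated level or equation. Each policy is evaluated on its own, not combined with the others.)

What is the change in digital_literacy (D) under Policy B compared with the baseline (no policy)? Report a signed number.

-948

Baseline:
  Y = 74
  C = 67 − 6·74 = -377
  D = 293 + 2·74 − 2·(-377) = 1195
Policy B (C := 97):
  Y = 74
  C = 97
  D = 293 + 2·74 − 2·97 = 247
Change in D: 247 − 1195 = -948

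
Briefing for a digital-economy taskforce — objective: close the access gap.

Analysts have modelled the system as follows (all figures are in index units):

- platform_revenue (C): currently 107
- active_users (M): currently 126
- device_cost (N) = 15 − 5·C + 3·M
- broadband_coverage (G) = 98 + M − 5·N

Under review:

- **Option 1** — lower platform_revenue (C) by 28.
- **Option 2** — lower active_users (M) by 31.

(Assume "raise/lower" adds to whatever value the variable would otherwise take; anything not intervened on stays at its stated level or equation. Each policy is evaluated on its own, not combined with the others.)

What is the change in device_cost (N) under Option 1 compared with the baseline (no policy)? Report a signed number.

140

Baseline:
  C = 107
  M = 126
  N = 15 − 5·107 + 3·126 = -142
Option 1 (C − 28):
  C = 107 − 28 = 79
  M = 126
  N = 15 − 5·79 + 3·126 = -2
Change in N: -2 − (-142) = 140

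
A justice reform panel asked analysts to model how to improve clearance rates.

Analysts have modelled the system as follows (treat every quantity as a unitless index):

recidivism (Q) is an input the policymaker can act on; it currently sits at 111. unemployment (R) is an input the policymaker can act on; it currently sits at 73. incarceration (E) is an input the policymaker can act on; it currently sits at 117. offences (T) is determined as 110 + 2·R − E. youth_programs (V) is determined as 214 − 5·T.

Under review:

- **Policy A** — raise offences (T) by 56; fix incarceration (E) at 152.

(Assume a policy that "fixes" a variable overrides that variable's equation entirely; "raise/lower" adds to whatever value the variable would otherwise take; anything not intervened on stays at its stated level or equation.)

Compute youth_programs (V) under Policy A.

-586

Policy A (T + 56, E := 152):
  R = 73
  E = 152
  T = 110 + 2·73 − 152 (+56 from intervention) = 160
  V = 214 − 5·160 = -586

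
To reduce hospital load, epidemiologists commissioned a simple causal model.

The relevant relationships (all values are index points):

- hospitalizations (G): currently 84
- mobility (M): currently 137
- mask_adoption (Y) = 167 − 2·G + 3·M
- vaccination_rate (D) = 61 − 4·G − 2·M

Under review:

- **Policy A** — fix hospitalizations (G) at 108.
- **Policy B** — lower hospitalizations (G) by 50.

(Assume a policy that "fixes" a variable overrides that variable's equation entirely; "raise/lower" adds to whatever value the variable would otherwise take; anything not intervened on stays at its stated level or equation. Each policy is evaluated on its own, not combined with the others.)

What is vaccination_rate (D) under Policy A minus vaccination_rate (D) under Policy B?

Policy A (G := 108):
  G = 108
  M = 137
  D = 61 − 4·108 − 2·137 = -645
Policy B (G − 50):
  G = 84 − 50 = 34
  M = 137
  D = 61 − 4·34 − 2·137 = -349
D: -645 − (-349) = -296

-296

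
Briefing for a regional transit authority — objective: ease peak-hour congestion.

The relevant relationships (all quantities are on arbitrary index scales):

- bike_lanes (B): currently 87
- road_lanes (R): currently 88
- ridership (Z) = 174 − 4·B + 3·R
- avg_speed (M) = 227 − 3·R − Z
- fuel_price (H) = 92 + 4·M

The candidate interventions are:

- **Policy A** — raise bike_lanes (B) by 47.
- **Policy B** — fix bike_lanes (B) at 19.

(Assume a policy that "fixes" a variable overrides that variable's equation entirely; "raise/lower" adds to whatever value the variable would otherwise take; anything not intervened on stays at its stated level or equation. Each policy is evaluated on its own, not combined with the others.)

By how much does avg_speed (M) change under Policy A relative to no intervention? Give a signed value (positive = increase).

188

Baseline:
  B = 87
  R = 88
  Z = 174 − 4·87 + 3·88 = 90
  M = 227 − 3·88 − 90 = -127
Policy A (B + 47):
  B = 87 + 47 = 134
  R = 88
  Z = 174 − 4·134 + 3·88 = -98
  M = 227 − 3·88 − (-98) = 61
Change in M: 61 − (-127) = 188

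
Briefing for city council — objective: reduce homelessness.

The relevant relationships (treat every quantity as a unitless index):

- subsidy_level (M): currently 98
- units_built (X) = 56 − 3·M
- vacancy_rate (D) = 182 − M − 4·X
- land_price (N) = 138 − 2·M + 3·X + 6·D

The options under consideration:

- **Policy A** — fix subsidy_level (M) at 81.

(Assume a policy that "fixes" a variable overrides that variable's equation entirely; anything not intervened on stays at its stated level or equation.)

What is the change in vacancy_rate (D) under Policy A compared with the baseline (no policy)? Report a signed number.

-187

Baseline:
  M = 98
  X = 56 − 3·98 = -238
  D = 182 − 98 − 4·(-238) = 1036
Policy A (M := 81):
  M = 81
  X = 56 − 3·81 = -187
  D = 182 − 81 − 4·(-187) = 849
Change in D: 849 − 1036 = -187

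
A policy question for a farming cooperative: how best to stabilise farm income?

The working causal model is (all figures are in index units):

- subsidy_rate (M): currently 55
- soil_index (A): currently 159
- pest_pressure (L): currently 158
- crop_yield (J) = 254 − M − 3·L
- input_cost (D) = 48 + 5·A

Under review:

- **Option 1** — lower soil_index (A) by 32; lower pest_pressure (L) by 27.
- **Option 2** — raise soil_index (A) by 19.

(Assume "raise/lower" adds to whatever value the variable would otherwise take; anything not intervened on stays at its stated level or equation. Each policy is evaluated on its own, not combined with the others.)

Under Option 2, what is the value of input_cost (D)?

Option 2 (A + 19):
  A = 159 + 19 = 178
  D = 48 + 5·178 = 938

938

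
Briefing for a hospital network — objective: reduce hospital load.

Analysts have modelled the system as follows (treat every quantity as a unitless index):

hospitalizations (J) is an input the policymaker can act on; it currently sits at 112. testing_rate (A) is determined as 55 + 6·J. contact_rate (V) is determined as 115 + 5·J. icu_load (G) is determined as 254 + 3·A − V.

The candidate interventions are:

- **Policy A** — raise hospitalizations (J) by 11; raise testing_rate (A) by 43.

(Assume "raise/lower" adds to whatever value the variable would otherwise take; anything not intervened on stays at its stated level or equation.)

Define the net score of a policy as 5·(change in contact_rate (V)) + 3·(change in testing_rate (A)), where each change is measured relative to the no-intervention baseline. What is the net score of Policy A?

Baseline:
  J = 112
  A = 55 + 6·112 = 727
  V = 115 + 5·112 = 675
Policy A (J + 11, A + 43):
  J = 112 + 11 = 123
  A = 55 + 6·123 (+43 from intervention) = 836
  V = 115 + 5·123 = 730
ΔV = 730 − 675 = 55; ΔA = 836 − 727 = 109
Score = 5·55 + 3·109 = 602

602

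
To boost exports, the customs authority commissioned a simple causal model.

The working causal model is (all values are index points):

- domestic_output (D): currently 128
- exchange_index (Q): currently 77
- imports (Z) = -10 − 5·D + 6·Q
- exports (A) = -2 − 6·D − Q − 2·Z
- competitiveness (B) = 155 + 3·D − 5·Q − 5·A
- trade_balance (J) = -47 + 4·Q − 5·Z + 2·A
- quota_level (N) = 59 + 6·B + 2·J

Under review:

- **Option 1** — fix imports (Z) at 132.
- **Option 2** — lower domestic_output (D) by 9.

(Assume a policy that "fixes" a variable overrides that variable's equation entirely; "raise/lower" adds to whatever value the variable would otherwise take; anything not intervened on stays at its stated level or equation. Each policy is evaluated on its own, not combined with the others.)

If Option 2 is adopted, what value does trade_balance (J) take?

Option 2 (D − 9):
  D = 128 − 9 = 119
  Q = 77
  Z = -10 − 5·119 + 6·77 = -143
  A = -2 − 6·119 − 77 − 2·(-143) = -507
  J = -47 + 4·77 − 5·(-143) + 2·(-507) = -38

-38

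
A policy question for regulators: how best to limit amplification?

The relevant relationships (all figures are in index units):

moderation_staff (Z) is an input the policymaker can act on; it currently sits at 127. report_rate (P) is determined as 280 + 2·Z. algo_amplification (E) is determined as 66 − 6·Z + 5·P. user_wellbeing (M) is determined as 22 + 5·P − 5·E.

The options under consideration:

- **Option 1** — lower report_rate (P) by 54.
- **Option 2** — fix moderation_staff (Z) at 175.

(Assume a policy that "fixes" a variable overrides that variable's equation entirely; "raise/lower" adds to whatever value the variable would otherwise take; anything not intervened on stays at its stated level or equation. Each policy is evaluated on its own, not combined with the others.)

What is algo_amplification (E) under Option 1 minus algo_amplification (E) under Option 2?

Option 1 (P − 54):
  Z = 127
  P = 280 + 2·127 (−54 from intervention) = 480
  E = 66 − 6·127 + 5·480 = 1704
Option 2 (Z := 175):
  Z = 175
  P = 280 + 2·175 = 630
  E = 66 − 6·175 + 5·630 = 2166
E: 1704 − 2166 = -462

-462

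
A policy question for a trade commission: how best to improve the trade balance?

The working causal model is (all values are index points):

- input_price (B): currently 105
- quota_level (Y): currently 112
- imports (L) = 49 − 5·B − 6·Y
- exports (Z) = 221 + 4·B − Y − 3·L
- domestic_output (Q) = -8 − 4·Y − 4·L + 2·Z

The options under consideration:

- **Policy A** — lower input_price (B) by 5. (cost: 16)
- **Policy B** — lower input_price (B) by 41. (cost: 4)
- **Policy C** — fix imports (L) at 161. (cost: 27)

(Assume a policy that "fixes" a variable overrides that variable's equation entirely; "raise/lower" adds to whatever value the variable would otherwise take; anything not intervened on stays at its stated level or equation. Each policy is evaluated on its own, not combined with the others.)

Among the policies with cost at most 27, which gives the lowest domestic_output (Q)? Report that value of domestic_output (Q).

-1008

Policy A (B − 5):
  B = 105 − 5 = 100
  Y = 112
  L = 49 − 5·100 − 6·112 = -1123
  Z = 221 + 4·100 − 112 − 3·(-1123) = 3878
  Q = -8 − 4·112 − 4·(-1123) + 2·3878 = 11792
Policy B (B − 41):
  B = 105 − 41 = 64
  Y = 112
  L = 49 − 5·64 − 6·112 = -943
  Z = 221 + 4·64 − 112 − 3·(-943) = 3194
  Q = -8 − 4·112 − 4·(-943) + 2·3194 = 9704
Policy C (L := 161):
  B = 105
  Y = 112
  L = 161
  Z = 221 + 4·105 − 112 − 3·161 = 46
  Q = -8 − 4·112 − 4·161 + 2·46 = -1008
Comparing — Policy A: Q=11792, Policy B: Q=9704, Policy C: Q=-1008. Lowest is -1008 (Policy C).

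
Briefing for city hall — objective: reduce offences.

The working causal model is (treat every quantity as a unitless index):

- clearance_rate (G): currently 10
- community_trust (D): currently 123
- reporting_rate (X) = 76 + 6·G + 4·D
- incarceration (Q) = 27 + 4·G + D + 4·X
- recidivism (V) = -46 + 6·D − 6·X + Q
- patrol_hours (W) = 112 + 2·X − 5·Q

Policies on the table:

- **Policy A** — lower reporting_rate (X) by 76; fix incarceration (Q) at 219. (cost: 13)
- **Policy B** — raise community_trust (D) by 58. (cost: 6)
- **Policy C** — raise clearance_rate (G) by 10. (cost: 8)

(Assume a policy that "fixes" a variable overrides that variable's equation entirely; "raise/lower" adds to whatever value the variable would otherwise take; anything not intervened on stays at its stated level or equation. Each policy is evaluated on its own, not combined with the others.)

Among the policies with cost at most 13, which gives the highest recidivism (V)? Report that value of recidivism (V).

-432

Policy A (X − 76, Q := 219):
  G = 10
  D = 123
  X = 76 + 6·10 + 4·123 (−76 from intervention) = 552
  Q = 219
  V = -46 + 6·123 − 6·552 + 219 = -2401
Policy B (D + 58):
  G = 10
  D = 123 + 58 = 181
  X = 76 + 6·10 + 4·181 = 860
  Q = 27 + 4·10 + 181 + 4·860 = 3688
  V = -46 + 6·181 − 6·860 + 3688 = -432
Policy C (G + 10):
  G = 10 + 10 = 20
  D = 123
  X = 76 + 6·20 + 4·123 = 688
  Q = 27 + 4·20 + 123 + 4·688 = 2982
  V = -46 + 6·123 − 6·688 + 2982 = -454
Comparing — Policy A: V=-2401, Policy B: V=-432, Policy C: V=-454. Highest is -432 (Policy B).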